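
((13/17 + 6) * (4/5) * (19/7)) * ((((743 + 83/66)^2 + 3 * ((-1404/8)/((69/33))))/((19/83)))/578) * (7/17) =4604079966427/181908738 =25309.83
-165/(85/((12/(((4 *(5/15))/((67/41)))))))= -19899/697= -28.55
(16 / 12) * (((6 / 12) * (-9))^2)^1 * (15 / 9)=45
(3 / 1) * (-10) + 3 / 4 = -117 / 4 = -29.25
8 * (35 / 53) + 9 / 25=7477 / 1325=5.64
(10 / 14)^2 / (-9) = -0.06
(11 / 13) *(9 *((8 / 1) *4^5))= 811008 / 13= 62385.23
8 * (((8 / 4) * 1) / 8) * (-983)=-1966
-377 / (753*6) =-377 / 4518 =-0.08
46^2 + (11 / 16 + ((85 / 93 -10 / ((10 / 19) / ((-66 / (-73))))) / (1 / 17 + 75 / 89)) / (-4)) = 19642706351 / 9260196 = 2121.20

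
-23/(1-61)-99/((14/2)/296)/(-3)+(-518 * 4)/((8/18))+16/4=-1370119/420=-3262.19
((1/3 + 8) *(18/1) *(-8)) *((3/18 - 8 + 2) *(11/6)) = 38500/3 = 12833.33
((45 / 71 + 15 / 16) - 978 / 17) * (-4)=1080663 / 4828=223.83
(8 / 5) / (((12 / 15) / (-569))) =-1138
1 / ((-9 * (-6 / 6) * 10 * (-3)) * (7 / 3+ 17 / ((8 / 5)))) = -4 / 13995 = -0.00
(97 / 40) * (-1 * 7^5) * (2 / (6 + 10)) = -1630279 / 320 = -5094.62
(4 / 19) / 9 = 4 / 171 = 0.02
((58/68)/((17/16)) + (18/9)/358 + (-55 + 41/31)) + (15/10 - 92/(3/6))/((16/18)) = -6624571297/25658576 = -258.18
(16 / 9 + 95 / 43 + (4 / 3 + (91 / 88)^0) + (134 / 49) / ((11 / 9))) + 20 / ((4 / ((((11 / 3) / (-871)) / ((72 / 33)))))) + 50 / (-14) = 803742267 / 161497336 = 4.98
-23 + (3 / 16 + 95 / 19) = -285 / 16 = -17.81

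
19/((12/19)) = 361/12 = 30.08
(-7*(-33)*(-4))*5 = -4620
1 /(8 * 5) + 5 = 201 /40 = 5.02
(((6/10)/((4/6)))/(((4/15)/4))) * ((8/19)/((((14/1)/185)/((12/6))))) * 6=119880/133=901.35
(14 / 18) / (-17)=-0.05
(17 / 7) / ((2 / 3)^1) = 51 / 14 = 3.64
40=40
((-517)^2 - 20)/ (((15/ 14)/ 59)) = 220764194/ 15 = 14717612.93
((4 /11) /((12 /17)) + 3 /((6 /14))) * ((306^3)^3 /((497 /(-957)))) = -169177466546763665337004032 /497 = -340397316995500332670028.20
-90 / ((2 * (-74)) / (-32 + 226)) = 4365 / 37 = 117.97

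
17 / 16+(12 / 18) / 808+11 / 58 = 1.25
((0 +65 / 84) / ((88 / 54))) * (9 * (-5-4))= -47385 / 1232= -38.46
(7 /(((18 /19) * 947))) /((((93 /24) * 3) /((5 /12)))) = 0.00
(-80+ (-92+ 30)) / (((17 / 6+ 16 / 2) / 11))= -9372 / 65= -144.18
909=909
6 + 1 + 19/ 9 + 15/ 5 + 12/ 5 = 653/ 45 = 14.51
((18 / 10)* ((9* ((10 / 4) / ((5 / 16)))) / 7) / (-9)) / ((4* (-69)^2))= -2 / 18515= -0.00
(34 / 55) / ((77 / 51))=1734 / 4235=0.41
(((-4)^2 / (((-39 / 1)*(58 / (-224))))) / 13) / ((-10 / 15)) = -896 / 4901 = -0.18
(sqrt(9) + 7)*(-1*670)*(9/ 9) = -6700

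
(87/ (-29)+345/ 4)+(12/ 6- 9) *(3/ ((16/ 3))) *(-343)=22941/ 16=1433.81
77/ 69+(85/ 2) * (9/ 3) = 128.62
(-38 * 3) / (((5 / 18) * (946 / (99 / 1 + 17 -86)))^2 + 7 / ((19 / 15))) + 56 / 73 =-0.62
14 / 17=0.82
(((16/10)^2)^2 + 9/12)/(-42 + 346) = 961/40000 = 0.02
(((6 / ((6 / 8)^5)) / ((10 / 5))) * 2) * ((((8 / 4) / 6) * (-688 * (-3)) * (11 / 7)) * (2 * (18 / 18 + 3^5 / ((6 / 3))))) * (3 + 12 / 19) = 12476907520 / 513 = 24321457.15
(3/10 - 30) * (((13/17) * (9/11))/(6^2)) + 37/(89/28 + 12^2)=-741991/2802280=-0.26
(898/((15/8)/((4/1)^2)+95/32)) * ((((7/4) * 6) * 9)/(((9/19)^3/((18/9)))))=5518806272/10665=517468.94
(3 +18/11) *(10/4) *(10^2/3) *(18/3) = 25500/11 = 2318.18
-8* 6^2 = -288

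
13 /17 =0.76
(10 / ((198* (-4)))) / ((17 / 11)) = -5 / 612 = -0.01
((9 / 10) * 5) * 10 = 45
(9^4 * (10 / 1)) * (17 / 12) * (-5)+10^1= -929455 / 2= -464727.50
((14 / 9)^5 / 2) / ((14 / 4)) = 76832 / 59049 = 1.30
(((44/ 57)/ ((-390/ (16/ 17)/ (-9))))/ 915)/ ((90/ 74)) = 13024/ 864469125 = 0.00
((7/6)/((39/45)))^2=1225/676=1.81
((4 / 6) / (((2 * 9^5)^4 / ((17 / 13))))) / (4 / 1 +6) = 17 / 37931916232257617859120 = 0.00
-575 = -575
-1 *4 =-4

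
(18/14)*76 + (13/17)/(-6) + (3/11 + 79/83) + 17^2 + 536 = 602216003/651882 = 923.81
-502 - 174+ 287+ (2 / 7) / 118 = -160656 / 413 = -389.00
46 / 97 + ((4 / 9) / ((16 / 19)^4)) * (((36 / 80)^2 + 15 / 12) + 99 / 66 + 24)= 138997288397 / 5721292800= 24.29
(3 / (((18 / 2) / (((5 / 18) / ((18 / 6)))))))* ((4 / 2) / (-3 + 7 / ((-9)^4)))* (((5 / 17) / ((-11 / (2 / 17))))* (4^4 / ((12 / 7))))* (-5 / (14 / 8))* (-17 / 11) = 0.04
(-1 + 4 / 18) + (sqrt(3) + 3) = sqrt(3) + 20 / 9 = 3.95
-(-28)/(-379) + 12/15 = 1376/1895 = 0.73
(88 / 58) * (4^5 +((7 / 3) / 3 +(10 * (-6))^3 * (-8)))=684693812 / 261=2623347.94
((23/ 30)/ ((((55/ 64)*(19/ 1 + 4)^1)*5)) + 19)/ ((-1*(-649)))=78407/ 2677125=0.03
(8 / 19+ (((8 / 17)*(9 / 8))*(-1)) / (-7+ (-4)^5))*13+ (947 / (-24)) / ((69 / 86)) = -12049496705 / 275734764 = -43.70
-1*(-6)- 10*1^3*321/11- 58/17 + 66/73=-288.33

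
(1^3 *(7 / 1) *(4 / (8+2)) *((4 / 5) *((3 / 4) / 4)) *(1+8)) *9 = 34.02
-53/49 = -1.08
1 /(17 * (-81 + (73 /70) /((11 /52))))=-385 /497879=-0.00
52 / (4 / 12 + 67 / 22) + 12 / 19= 67884 / 4237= 16.02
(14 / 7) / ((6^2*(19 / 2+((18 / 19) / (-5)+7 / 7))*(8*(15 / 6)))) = 19 / 70524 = 0.00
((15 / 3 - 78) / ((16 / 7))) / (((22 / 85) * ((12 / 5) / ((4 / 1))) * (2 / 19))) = -4126325 / 2112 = -1953.75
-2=-2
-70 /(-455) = 2 /13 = 0.15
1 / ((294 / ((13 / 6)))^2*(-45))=-169 / 140026320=-0.00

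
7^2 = 49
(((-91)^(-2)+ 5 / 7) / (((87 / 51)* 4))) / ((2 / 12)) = 5202 / 8281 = 0.63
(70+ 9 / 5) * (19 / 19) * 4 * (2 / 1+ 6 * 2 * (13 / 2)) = 22976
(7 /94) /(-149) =-7 /14006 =-0.00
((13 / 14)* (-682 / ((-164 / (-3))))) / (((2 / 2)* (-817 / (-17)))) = -226083 / 937916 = -0.24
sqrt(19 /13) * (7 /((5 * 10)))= 7 * sqrt(247) /650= 0.17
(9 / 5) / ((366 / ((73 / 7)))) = 219 / 4270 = 0.05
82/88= 41/44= 0.93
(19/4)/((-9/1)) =-19/36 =-0.53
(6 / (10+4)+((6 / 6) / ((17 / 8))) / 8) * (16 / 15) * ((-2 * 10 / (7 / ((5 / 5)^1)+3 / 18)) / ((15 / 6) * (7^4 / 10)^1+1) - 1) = -19282912 / 36919155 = -0.52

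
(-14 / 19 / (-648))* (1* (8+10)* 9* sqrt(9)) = 21 / 38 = 0.55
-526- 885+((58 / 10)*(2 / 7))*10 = -9761 / 7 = -1394.43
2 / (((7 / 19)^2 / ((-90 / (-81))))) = 7220 / 441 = 16.37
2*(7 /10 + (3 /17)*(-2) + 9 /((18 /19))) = 1674 /85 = 19.69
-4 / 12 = -1 / 3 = -0.33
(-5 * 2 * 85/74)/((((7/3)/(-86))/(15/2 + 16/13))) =12445275/3367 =3696.25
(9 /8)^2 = 1.27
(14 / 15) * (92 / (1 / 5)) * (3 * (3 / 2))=1932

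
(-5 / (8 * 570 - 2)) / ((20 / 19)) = -19 / 18232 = -0.00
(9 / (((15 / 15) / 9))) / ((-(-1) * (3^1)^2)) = 9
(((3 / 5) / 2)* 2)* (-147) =-441 / 5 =-88.20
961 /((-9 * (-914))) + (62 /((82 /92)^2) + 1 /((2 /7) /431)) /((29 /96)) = 2106150680717 /401009274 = 5252.12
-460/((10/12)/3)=-1656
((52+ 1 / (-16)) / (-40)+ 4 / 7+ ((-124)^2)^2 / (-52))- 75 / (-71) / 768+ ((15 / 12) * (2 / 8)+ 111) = -37599541076807 / 8270080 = -4546454.34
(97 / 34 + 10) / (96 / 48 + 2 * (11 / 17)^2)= 7429 / 1640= 4.53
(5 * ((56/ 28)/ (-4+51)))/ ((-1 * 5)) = -2/ 47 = -0.04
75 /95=0.79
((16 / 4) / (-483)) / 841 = -4 / 406203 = -0.00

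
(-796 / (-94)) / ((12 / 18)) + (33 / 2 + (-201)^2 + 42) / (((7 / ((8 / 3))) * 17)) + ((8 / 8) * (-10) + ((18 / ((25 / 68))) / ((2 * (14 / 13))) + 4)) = 130888647 / 139825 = 936.09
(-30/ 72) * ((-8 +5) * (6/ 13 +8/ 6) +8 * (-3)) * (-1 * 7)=-6685/ 78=-85.71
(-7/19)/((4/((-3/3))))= 7/76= 0.09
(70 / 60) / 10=7 / 60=0.12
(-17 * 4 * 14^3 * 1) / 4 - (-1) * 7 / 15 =-699713 / 15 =-46647.53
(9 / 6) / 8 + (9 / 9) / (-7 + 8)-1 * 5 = -61 / 16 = -3.81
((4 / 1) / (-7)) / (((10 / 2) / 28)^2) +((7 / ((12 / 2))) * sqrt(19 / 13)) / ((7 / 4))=-448 / 25 +2 * sqrt(247) / 39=-17.11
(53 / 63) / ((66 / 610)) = 16165 / 2079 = 7.78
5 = 5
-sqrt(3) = -1.73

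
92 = 92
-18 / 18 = -1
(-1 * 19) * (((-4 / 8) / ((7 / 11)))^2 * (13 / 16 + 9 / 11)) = -8569 / 448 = -19.13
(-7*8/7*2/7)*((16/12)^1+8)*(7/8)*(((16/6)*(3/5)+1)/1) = -728/15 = -48.53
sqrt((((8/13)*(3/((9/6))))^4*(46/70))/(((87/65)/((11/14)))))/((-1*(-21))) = 128*sqrt(572286)/2161341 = 0.04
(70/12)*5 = 175/6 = 29.17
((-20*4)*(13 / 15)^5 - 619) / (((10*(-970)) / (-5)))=-99951313 / 294637500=-0.34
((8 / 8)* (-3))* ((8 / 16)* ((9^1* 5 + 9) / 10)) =-81 / 10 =-8.10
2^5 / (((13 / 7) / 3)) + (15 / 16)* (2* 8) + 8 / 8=880 / 13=67.69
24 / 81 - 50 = -1342 / 27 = -49.70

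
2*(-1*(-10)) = 20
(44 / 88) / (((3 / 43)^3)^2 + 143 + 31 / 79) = 499387680871 / 143216801353326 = 0.00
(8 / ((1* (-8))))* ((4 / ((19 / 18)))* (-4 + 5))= -72 / 19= -3.79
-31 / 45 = -0.69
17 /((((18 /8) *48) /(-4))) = -17 /27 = -0.63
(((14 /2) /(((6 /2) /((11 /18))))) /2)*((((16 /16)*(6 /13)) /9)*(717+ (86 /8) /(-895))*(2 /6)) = 197644909 /22618440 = 8.74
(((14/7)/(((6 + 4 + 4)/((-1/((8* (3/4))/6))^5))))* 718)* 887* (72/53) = -45854352/371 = -123596.64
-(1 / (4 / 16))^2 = -16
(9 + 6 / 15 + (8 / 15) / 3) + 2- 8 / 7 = 3287 / 315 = 10.43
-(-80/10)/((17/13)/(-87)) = -9048/17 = -532.24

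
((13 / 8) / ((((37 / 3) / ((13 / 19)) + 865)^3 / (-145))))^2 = 12502888300179225 / 106759739192140466954496741376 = 0.00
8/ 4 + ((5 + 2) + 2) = 11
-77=-77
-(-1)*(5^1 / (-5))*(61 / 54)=-61 / 54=-1.13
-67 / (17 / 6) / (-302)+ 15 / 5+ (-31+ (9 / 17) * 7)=-62162 / 2567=-24.22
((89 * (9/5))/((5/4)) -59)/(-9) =-1729/225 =-7.68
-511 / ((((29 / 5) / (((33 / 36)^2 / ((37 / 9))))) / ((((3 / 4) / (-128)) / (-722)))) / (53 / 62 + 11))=-681686775 / 393476276224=-0.00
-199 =-199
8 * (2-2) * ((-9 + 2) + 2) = 0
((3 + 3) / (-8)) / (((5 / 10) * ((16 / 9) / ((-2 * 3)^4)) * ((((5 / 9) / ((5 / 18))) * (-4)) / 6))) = 820.12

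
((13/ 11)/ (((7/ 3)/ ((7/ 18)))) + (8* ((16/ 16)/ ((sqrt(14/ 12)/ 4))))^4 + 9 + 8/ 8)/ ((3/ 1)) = 2491449553/ 9702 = 256797.52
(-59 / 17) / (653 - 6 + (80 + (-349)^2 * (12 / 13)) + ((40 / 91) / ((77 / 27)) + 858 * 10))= -413413 / 14501409649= -0.00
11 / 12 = 0.92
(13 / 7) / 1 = 13 / 7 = 1.86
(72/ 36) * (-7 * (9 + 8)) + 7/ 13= -3087/ 13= -237.46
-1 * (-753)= 753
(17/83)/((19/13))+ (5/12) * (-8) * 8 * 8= -1008617/4731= -213.19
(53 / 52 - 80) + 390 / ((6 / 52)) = 171653 / 52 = 3301.02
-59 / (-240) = 59 / 240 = 0.25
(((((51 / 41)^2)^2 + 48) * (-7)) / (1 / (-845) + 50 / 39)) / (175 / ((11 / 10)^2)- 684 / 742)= -113435906513484555 / 59190594412141106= -1.92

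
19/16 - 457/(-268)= 3101/1072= 2.89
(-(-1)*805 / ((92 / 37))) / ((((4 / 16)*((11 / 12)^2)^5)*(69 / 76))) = 2031302328975360 / 596560765823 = 3405.02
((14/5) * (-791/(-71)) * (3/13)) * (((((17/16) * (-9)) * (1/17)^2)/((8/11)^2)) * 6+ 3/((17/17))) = 75895659/4016896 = 18.89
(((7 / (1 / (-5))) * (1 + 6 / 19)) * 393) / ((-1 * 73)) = 343875 / 1387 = 247.93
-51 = -51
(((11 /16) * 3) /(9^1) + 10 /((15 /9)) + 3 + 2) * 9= 1617 /16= 101.06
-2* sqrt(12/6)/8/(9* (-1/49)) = 49* sqrt(2)/36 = 1.92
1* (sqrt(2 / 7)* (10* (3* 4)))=120* sqrt(14) / 7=64.14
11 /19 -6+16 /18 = -775 /171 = -4.53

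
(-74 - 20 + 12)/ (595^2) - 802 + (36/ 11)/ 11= -34342559072/ 42837025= -801.70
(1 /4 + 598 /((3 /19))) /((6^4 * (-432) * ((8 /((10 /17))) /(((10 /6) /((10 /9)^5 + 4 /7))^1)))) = -554925 /1516027904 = -0.00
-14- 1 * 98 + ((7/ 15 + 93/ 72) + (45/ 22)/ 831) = -40307863/ 365640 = -110.24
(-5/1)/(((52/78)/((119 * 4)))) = -3570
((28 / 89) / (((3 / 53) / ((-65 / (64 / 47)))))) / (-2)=1133405 / 8544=132.66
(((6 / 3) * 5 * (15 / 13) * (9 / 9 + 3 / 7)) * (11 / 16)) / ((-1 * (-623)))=4125 / 226772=0.02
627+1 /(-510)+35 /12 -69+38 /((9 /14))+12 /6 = 1903399 /3060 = 622.03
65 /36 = 1.81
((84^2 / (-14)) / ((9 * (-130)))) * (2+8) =56 / 13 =4.31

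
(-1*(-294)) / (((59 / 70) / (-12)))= -246960 / 59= -4185.76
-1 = -1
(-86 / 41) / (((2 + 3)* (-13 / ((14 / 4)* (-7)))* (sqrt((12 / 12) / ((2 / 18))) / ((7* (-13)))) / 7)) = 103243 / 615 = 167.87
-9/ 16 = -0.56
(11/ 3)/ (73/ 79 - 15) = -869/ 3336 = -0.26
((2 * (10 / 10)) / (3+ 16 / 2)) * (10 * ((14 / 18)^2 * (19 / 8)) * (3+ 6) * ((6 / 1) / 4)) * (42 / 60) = 6517 / 264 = 24.69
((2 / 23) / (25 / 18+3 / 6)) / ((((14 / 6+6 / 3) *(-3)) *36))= -1 / 10166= -0.00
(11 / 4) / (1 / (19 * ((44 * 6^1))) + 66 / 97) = 1338018 / 331153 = 4.04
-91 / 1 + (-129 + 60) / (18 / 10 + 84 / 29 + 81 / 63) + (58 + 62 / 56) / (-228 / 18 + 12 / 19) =-5675477 / 52822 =-107.45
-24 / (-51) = 0.47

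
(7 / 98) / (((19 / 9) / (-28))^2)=12.57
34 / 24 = 17 / 12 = 1.42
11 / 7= 1.57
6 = 6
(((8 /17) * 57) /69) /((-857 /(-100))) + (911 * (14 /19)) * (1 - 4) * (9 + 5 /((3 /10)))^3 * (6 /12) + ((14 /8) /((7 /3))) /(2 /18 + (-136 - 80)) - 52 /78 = -7581916194093407299 /445334644044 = -17025210.81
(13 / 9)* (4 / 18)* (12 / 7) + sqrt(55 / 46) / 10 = sqrt(2530) / 460 + 104 / 189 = 0.66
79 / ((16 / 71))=350.56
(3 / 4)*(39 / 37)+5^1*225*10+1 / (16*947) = 6307463233 / 560624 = 11250.79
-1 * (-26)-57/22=515/22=23.41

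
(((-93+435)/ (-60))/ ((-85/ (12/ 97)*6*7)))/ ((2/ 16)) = 456/ 288575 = 0.00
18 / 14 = 9 / 7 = 1.29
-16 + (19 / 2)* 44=402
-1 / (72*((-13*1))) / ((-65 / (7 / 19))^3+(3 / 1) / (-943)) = -323449 / 1662602443776144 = -0.00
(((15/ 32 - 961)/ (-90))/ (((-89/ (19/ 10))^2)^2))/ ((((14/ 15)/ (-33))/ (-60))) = 18883903863/ 4015503424000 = 0.00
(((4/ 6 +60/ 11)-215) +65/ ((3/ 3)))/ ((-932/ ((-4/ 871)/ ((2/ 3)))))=-2374/ 2232373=-0.00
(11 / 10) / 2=11 / 20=0.55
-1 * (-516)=516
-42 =-42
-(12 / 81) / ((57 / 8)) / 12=-8 / 4617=-0.00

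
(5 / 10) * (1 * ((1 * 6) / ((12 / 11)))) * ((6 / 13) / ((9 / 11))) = 121 / 78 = 1.55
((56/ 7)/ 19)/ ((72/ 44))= 44/ 171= 0.26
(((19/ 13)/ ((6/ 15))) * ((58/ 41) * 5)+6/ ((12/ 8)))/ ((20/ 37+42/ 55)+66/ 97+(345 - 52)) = 3139962265/ 31035781439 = 0.10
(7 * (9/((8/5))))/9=35/8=4.38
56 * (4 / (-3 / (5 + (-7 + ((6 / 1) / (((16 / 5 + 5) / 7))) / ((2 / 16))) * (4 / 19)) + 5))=47.13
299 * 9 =2691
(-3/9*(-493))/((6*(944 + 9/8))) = 1972/68049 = 0.03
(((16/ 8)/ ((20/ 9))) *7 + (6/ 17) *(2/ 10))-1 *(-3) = 1593/ 170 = 9.37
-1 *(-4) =4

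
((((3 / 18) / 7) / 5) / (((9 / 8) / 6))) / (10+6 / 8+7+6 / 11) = 352 / 253575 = 0.00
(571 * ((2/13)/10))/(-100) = -571/6500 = -0.09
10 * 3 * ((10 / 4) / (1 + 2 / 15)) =1125 / 17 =66.18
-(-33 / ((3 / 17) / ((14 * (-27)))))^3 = -353183347988856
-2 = -2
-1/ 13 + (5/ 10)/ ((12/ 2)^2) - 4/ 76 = -2057/ 17784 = -0.12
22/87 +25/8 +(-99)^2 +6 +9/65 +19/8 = 110983801/11310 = 9812.89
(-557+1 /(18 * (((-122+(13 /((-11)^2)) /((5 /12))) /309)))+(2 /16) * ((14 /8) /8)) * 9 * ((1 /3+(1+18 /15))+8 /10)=-78784607725 /4713856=-16713.41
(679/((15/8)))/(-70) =-388/75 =-5.17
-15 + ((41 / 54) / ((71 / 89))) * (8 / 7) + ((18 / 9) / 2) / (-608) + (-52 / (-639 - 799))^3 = -42194791378486277 / 3032566990131168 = -13.91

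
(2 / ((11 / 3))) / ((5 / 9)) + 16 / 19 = 1906 / 1045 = 1.82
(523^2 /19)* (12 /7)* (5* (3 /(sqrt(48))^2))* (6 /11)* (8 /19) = 49235220 /27797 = 1771.24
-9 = -9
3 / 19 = 0.16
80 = 80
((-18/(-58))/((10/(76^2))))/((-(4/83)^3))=-1601496.52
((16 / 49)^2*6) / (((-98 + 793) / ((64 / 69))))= 32768 / 38379985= 0.00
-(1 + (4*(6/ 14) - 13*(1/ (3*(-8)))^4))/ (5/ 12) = -6303653/ 967680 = -6.51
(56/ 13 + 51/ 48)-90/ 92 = 4.39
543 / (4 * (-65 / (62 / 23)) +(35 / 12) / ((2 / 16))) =-50499 / 6800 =-7.43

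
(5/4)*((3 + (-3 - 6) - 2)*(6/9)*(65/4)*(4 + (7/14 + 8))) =-1354.17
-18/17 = -1.06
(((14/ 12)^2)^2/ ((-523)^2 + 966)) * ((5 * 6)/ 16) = 2401/ 189730944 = 0.00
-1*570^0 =-1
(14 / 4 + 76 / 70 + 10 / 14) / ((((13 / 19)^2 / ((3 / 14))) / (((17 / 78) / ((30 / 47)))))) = 15287267 / 18454800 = 0.83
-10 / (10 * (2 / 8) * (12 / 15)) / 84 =-5 / 84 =-0.06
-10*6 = -60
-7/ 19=-0.37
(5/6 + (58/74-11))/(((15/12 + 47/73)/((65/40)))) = -8.05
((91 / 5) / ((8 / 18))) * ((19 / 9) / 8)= 1729 / 160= 10.81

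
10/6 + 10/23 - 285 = -19520/69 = -282.90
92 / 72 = 23 / 18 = 1.28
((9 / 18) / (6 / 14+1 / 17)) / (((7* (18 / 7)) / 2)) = 119 / 1044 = 0.11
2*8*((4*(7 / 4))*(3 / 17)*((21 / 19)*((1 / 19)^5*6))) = 42336 / 799779977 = 0.00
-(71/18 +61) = -1169/18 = -64.94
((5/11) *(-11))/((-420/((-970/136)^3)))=-114084125/26412288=-4.32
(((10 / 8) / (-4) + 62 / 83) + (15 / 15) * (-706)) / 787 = -936991 / 1045136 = -0.90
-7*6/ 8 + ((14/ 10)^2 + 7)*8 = 6643/ 100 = 66.43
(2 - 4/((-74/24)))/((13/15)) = 3.80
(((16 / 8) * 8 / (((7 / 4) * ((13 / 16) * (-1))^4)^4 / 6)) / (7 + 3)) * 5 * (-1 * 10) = -2266735911777429702574080 / 1597665278648814798241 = -1418.78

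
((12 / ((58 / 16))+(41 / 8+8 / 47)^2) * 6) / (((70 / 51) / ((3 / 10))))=11799094851 / 286993280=41.11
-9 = -9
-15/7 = -2.14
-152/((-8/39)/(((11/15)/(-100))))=-2717/500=-5.43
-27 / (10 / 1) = -27 / 10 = -2.70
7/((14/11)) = 11/2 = 5.50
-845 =-845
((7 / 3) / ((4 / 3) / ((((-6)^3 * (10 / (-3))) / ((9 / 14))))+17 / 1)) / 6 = 980 / 42843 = 0.02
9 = 9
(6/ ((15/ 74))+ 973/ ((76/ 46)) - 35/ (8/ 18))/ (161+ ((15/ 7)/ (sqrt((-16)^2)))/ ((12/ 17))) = 7657552/ 2286745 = 3.35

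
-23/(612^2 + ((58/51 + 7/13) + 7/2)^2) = -40440348/658598826913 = -0.00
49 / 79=0.62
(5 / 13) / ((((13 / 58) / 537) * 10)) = 92.15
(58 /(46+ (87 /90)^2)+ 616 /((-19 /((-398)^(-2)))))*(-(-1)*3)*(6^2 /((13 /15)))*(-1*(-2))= 127234044062640 /413178102727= 307.94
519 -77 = 442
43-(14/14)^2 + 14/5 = 224/5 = 44.80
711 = 711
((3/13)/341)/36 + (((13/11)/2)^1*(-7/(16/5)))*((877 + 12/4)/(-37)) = 60510487/1968252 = 30.74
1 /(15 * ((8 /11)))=11 /120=0.09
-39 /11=-3.55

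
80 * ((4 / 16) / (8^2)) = 5 / 16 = 0.31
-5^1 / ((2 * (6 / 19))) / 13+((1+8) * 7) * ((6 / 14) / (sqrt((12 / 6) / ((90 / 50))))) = -95 / 156+81 * sqrt(10) / 10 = 25.01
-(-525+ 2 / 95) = 49873 / 95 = 524.98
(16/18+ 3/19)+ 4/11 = 2653/1881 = 1.41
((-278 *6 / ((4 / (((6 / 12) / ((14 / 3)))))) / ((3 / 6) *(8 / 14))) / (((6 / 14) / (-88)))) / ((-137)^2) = 32109 / 18769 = 1.71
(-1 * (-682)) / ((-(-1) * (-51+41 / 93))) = -31713 / 2351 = -13.49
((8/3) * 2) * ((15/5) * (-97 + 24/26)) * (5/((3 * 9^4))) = -99920/255879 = -0.39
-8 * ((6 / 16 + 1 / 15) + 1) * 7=-1211 / 15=-80.73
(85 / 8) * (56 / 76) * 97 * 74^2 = 4158517.63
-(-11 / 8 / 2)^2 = -121 / 256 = -0.47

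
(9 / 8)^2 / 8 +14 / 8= 977 / 512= 1.91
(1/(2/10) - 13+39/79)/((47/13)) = -7709/3713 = -2.08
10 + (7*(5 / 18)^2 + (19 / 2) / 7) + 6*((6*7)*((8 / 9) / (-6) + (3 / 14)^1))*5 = 95.23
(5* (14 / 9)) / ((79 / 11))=770 / 711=1.08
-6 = -6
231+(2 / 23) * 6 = 5325 / 23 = 231.52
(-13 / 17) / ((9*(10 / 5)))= -13 / 306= -0.04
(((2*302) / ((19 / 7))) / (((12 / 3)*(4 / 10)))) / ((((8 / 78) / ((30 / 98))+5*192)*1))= 0.14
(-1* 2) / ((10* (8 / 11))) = -11 / 40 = -0.28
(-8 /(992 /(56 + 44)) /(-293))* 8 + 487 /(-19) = -25.61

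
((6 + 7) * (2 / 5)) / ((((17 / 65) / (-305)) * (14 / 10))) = -515450 / 119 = -4331.51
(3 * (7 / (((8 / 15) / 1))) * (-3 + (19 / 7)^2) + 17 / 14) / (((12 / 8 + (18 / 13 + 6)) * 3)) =63037 / 9702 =6.50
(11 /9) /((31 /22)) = 242 /279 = 0.87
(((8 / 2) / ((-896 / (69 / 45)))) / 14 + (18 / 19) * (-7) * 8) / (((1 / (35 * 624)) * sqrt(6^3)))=-616417841 * sqrt(6) / 19152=-78838.20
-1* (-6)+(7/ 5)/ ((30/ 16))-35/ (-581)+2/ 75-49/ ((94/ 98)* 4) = -6948893/ 1170300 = -5.94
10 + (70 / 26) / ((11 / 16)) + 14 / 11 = 2172 / 143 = 15.19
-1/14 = -0.07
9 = 9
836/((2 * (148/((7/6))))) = 1463/444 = 3.30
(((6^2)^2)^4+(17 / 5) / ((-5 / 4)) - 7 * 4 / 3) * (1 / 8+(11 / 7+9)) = 30175800617123.64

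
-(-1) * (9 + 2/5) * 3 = 141/5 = 28.20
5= 5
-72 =-72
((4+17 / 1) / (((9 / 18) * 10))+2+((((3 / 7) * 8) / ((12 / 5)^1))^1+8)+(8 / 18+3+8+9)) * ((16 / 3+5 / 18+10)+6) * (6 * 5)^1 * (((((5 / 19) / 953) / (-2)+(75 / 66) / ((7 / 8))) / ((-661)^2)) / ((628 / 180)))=0.02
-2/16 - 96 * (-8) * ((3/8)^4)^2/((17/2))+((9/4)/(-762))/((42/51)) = -46180277/495222784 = -0.09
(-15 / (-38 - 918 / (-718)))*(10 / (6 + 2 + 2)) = 5385 / 13183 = 0.41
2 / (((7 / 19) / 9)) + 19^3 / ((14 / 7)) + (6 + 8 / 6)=146399 / 42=3485.69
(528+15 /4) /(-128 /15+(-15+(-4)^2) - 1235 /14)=-223335 /40214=-5.55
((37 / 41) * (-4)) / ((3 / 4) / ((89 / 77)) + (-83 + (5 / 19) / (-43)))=43046096 / 982104529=0.04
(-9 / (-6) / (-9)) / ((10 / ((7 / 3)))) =-7 / 180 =-0.04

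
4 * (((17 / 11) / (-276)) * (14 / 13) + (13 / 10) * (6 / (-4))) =-386003 / 49335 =-7.82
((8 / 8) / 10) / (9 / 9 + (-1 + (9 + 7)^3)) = 1 / 40960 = 0.00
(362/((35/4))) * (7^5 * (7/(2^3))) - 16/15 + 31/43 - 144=78466708/129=608269.05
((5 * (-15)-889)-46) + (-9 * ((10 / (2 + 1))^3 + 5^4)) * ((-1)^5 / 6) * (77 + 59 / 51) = 35161285 / 459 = 76604.11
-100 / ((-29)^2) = -100 / 841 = -0.12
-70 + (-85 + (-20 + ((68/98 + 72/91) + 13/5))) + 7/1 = -522069/3185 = -163.91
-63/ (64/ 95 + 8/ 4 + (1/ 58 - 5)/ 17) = -347130/ 13117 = -26.46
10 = 10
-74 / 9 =-8.22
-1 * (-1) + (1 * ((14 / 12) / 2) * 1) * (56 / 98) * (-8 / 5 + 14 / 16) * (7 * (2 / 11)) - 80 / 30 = -1303 / 660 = -1.97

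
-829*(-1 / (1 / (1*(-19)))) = -15751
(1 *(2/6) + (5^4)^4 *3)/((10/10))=1373291015626/3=457763671875.33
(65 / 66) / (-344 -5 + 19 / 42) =-455 / 161029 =-0.00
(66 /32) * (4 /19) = 33 /76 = 0.43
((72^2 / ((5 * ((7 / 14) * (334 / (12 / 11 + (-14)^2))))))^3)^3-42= 2861003812662623067393593111001233071047816073833590912448423702 / 465277922591983781666168818900390625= 6149021205915939076881472000.00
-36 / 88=-9 / 22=-0.41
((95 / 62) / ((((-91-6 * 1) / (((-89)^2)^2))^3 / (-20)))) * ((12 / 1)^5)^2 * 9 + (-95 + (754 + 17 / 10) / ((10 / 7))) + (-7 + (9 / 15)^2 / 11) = 5753224635251516236618340455118817847707 / 1244885972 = 4621487240320124867322660000000.00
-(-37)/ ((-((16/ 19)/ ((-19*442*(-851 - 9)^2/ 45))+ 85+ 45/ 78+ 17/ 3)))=-81870863295/ 201897066539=-0.41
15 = 15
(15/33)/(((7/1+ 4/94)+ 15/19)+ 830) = 4465/8230024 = 0.00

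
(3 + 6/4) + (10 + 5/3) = 97/6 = 16.17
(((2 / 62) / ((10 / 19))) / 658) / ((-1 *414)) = -19 / 84447720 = -0.00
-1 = -1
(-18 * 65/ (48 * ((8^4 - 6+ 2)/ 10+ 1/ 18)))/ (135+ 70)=-1755/ 6040612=-0.00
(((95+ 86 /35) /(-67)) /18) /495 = -379 /2321550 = -0.00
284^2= 80656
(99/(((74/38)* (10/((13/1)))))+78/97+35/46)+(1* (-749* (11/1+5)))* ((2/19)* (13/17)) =-119582412813/133313405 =-897.00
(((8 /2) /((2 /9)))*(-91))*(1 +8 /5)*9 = -191646 /5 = -38329.20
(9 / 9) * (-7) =-7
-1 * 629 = -629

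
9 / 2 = 4.50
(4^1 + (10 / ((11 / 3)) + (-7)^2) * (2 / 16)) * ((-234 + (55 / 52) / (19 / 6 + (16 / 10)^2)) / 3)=-1603163517 / 1965392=-815.70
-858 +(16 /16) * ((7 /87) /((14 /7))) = -149285 /174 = -857.96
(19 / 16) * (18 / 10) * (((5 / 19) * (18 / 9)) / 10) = 9 / 80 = 0.11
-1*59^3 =-205379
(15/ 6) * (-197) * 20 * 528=-5200800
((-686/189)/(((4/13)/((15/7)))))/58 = -455/1044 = -0.44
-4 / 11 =-0.36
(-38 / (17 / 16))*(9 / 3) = -1824 / 17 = -107.29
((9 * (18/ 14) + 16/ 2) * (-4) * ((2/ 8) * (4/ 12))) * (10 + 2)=-78.29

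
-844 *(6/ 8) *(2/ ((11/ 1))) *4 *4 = -20256/ 11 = -1841.45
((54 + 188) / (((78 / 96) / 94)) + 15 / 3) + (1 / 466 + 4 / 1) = 28006.54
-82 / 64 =-41 / 32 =-1.28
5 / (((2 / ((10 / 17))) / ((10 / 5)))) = 50 / 17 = 2.94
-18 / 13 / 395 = -18 / 5135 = -0.00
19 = 19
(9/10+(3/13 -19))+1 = -2193/130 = -16.87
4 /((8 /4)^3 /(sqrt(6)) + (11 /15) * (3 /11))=1.15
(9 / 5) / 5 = 9 / 25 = 0.36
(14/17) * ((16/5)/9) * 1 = 224/765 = 0.29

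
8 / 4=2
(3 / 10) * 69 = 207 / 10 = 20.70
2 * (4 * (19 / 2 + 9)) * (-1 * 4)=-592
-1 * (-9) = 9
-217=-217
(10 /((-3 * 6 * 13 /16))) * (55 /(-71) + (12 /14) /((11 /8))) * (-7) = -66160 /91377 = -0.72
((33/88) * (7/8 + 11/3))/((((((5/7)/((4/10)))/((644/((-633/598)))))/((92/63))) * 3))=-120684473/427275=-282.45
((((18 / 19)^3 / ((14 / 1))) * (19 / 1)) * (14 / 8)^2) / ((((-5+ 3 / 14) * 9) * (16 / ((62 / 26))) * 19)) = -123039 / 191174048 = -0.00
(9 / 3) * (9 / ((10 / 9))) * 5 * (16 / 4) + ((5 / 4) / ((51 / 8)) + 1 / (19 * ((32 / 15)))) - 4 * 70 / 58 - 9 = 424791049 / 899232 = 472.39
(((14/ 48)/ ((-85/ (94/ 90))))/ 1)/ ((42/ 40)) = -47/ 13770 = -0.00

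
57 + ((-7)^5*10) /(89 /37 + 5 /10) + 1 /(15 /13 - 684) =-22059212404 /381711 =-57790.35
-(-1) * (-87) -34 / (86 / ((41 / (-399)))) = -1491962 / 17157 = -86.96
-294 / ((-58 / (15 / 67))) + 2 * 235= 915415 / 1943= 471.13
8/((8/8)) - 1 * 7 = 1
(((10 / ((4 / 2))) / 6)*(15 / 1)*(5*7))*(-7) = -6125 / 2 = -3062.50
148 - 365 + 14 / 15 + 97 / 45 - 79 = -13181 / 45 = -292.91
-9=-9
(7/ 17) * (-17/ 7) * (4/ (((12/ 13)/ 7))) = -91/ 3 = -30.33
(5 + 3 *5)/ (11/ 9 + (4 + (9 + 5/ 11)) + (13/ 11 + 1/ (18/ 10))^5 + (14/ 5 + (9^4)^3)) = 475495024950/ 6714691975574348928253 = 0.00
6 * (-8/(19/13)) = -624/19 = -32.84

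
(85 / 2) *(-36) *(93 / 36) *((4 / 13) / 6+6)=-310930 / 13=-23917.69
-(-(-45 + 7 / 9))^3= -63044792 / 729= -86481.20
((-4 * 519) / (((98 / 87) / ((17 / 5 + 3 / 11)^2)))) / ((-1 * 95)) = 3684846024 / 14081375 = 261.68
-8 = -8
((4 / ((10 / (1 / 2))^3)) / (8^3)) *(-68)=-17 / 256000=-0.00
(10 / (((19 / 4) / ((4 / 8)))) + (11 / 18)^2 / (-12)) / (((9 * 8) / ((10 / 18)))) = 377305 / 47869056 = 0.01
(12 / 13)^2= 144 / 169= 0.85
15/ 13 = 1.15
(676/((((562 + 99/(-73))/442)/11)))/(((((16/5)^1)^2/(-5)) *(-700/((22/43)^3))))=199591748785/364446094768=0.55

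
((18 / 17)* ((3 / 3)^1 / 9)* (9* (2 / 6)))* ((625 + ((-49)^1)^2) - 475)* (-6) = -91836 / 17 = -5402.12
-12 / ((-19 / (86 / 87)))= 344 / 551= 0.62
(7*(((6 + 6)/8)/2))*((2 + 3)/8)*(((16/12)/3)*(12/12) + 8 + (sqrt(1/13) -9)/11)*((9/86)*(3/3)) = 945*sqrt(13)/393536 + 79275/30272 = 2.63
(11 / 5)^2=121 / 25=4.84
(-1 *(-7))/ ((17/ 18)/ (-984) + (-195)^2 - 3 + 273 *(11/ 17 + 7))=301104/ 1725310697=0.00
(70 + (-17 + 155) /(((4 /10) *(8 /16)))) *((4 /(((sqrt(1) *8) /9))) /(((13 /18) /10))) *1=615600 /13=47353.85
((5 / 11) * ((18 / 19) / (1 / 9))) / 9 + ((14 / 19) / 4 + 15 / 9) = 2.28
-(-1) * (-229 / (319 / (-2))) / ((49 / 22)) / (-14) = -458 / 9947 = -0.05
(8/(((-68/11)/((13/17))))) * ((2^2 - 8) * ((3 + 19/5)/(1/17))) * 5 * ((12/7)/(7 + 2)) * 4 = 36608/21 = 1743.24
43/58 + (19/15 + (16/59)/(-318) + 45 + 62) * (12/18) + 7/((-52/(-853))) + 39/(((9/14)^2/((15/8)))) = 77386559533/212198220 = 364.69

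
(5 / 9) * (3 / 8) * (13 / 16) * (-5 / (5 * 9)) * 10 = -325 / 1728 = -0.19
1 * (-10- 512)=-522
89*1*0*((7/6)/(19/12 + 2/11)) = 0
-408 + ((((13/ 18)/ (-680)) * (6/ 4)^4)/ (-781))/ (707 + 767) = -408.00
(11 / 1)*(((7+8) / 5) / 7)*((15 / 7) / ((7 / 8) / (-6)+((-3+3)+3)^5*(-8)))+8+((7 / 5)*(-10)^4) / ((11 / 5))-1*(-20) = 321492278988 / 50298941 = 6391.63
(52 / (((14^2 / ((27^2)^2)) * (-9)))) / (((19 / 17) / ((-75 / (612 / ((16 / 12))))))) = 2132325 / 931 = 2290.36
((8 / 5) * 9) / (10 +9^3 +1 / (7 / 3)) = 63 / 3235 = 0.02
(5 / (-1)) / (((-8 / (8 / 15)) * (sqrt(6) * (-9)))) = -sqrt(6) / 162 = -0.02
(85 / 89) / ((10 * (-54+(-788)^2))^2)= 17 / 686197817938000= 0.00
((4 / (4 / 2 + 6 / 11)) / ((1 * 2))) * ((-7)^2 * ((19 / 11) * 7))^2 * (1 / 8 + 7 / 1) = 345837639 / 176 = 1964986.59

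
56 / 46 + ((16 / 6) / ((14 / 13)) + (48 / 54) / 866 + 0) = 2318060 / 627417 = 3.69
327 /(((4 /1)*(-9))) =-109 /12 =-9.08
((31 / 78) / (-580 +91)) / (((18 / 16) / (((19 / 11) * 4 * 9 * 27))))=-28272 / 23309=-1.21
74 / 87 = 0.85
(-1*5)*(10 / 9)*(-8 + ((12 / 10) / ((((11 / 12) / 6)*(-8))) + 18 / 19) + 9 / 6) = 68285 / 1881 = 36.30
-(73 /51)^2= -5329 /2601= -2.05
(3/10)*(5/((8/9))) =27/16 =1.69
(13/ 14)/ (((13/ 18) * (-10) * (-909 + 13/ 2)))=9/ 63175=0.00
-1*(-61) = 61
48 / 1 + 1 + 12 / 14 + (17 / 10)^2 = 36923 / 700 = 52.75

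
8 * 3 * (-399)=-9576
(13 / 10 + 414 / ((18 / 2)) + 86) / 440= 1333 / 4400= 0.30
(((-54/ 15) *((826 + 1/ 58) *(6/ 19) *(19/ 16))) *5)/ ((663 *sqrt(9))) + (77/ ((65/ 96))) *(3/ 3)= 28435413/ 256360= 110.92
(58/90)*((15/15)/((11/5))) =29/99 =0.29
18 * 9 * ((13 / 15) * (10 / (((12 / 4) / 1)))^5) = 520000 / 9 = 57777.78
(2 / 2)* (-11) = -11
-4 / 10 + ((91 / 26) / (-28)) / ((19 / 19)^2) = -21 / 40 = -0.52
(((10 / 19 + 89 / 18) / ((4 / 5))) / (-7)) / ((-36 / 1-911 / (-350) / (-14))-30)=1637125 / 110914362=0.01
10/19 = 0.53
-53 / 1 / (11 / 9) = -477 / 11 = -43.36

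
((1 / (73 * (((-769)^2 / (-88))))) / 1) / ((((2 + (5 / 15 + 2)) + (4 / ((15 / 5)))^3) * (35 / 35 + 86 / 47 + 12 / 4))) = -55836 / 1070470446341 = -0.00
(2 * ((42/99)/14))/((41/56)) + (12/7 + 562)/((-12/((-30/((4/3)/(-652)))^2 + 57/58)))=-11106874134061567/1098636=-10109694324.65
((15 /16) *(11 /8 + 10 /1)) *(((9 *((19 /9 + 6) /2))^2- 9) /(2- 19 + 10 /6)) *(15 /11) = -325122525 /259072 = -1254.95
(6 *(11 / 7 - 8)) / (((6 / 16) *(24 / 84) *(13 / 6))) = -2160 / 13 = -166.15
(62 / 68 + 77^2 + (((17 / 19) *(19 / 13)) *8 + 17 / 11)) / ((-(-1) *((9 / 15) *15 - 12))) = -1980.64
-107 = -107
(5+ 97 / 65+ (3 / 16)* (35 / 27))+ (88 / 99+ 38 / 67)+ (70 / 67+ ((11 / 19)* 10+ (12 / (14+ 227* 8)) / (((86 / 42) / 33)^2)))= 22482101279879 / 1343912515920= 16.73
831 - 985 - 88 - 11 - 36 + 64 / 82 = -11817 / 41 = -288.22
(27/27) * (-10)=-10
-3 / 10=-0.30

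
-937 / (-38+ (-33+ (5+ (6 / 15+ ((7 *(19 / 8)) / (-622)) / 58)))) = 1352128480 / 94664089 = 14.28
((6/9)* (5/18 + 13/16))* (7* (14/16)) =7693/1728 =4.45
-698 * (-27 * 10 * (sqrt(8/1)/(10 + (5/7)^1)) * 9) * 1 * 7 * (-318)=-3523900464 * sqrt(2)/5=-996709565.73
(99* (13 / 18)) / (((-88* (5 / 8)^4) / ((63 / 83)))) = -4.04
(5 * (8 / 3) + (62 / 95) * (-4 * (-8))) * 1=9752 / 285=34.22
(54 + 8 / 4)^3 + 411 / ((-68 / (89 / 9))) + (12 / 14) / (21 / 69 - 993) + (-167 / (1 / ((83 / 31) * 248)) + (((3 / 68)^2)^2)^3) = 18942669909754905719423207655455 / 292920805901234828677742592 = 64668.23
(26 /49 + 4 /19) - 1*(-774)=721284 /931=774.74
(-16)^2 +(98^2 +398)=10258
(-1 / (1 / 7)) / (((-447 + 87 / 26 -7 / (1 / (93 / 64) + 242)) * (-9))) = -1026935 / 585814221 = -0.00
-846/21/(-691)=282/4837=0.06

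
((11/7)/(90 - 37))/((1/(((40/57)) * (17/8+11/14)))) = 0.06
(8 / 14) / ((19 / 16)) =64 / 133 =0.48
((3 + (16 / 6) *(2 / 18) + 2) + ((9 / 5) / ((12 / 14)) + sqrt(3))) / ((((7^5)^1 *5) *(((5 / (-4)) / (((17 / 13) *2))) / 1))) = -135796 / 737407125 - 136 *sqrt(3) / 5462275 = -0.00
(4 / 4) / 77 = 0.01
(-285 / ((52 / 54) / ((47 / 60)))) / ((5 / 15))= -72333 / 104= -695.51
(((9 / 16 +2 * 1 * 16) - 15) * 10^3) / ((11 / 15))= 526875 / 22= 23948.86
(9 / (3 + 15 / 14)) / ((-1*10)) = -21 / 95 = -0.22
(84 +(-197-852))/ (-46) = 965/ 46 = 20.98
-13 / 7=-1.86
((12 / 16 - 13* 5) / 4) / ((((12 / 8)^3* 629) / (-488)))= 62708 / 16983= 3.69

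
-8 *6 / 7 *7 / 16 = -3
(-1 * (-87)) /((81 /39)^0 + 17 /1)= 29 /6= 4.83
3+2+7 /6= 37 /6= 6.17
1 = 1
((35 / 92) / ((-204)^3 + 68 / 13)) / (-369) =455 / 3746690166672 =0.00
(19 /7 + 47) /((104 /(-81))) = -7047 /182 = -38.72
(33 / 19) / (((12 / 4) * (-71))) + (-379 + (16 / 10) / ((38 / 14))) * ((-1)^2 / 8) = -2552819 / 53960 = -47.31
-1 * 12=-12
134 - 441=-307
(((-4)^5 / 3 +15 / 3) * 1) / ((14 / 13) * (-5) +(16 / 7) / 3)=91819 / 1262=72.76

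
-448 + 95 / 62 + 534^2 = 17651991 / 62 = 284709.53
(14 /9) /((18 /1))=7 /81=0.09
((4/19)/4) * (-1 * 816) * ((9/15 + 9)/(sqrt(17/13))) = -2304 * sqrt(221)/95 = -360.54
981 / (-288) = -109 / 32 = -3.41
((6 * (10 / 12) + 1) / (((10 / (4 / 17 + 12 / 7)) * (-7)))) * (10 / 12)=-116 / 833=-0.14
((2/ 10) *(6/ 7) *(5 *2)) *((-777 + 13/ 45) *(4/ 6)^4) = -2236928/ 8505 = -263.01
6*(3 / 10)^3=81 / 500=0.16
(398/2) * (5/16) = 995/16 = 62.19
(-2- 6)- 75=-83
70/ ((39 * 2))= 35/ 39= 0.90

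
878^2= 770884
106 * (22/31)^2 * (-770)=-39504080/961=-41107.26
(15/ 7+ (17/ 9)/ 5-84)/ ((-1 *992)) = 0.08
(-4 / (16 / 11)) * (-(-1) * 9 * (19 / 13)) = -1881 / 52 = -36.17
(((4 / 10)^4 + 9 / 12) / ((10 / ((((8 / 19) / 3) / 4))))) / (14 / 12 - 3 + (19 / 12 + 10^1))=1939 / 6946875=0.00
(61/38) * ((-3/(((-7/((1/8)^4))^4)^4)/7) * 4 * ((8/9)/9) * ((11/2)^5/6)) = -0.00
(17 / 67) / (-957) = -0.00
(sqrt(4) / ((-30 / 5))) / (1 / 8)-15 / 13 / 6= -223 / 78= -2.86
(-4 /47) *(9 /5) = -36 /235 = -0.15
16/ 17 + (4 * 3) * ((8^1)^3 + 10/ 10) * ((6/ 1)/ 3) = 209320/ 17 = 12312.94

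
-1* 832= -832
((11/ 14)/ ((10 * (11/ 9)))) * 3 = 27/ 140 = 0.19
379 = 379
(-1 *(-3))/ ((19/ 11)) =1.74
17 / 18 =0.94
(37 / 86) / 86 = 37 / 7396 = 0.01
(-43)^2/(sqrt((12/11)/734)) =1849*sqrt(24222)/6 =47961.27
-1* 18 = -18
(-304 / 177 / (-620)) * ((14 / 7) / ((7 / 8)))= 1216 / 192045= 0.01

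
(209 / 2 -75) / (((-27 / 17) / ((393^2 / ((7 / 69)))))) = -395887109 / 14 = -28277650.64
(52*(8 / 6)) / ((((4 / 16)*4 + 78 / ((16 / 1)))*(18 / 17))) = 14144 / 1269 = 11.15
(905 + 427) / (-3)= -444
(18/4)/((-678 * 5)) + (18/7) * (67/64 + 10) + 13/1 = 748601/18080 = 41.40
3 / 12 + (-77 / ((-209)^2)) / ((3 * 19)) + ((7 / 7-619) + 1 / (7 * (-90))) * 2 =-117477792941 / 95065740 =-1235.75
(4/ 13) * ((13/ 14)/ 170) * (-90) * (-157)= 23.75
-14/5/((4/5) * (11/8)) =-28/11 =-2.55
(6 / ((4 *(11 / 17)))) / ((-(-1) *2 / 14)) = 357 / 22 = 16.23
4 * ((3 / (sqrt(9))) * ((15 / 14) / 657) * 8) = 80 / 1533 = 0.05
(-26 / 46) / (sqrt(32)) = -13 * sqrt(2) / 184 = -0.10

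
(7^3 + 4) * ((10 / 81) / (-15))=-2.86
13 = 13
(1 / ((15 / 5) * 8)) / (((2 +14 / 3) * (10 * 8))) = 1 / 12800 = 0.00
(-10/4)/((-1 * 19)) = 5/38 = 0.13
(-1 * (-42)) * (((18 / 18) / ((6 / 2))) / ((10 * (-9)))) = -7 / 45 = -0.16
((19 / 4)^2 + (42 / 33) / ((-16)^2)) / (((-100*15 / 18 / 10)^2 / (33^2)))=1132461 / 3200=353.89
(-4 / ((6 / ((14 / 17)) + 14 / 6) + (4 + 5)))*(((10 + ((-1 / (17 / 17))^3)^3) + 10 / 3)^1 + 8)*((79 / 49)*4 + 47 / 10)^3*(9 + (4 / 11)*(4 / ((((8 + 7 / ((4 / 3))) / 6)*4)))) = -53138416774457781 / 957801517750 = -55479.57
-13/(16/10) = -65/8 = -8.12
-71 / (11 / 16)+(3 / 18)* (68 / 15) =-50746 / 495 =-102.52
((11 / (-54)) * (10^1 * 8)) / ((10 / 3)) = -44 / 9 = -4.89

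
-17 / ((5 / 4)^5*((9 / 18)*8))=-4352 / 3125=-1.39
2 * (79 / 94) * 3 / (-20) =-237 / 940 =-0.25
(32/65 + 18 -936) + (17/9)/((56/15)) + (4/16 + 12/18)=-10003649/10920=-916.09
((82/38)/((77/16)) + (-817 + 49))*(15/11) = -16843920/16093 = -1046.66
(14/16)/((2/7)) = 49/16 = 3.06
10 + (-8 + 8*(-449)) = -3590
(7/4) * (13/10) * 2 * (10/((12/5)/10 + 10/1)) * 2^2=2275/128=17.77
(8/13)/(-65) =-8/845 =-0.01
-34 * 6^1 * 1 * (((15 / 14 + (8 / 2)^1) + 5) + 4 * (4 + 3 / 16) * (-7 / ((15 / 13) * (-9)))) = -1372733 / 315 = -4357.88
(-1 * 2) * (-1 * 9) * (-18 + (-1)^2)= -306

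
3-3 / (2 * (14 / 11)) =51 / 28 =1.82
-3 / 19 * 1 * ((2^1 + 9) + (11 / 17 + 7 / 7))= -645 / 323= -2.00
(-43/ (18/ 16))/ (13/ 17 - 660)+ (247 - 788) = -54561035/ 100863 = -540.94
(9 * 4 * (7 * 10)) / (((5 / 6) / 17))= 51408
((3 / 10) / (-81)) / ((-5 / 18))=1 / 75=0.01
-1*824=-824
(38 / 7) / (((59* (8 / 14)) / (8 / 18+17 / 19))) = 229 / 1062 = 0.22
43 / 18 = 2.39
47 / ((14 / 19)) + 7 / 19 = 17065 / 266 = 64.15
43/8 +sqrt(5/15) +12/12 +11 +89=sqrt(3)/3 +851/8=106.95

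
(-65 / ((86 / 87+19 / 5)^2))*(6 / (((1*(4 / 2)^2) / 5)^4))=-23061796875 / 555377792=-41.52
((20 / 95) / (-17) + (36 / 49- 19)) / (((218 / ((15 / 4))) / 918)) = -288.63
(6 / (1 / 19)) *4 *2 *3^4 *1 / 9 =8208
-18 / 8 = -9 / 4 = -2.25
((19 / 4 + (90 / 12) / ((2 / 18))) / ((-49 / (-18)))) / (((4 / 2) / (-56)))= -5202 / 7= -743.14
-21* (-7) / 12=49 / 4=12.25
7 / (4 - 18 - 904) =-7 / 918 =-0.01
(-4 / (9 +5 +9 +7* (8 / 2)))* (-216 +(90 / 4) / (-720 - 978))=81509 / 4811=16.94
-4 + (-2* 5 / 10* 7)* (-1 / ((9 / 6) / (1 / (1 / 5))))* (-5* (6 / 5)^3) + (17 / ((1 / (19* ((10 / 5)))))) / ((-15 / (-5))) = 146 / 15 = 9.73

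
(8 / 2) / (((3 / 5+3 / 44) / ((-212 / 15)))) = -37312 / 441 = -84.61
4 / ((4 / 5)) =5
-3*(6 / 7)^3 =-648 / 343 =-1.89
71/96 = 0.74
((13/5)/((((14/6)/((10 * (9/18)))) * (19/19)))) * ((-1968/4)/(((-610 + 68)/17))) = 163098/1897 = 85.98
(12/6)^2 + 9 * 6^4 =11668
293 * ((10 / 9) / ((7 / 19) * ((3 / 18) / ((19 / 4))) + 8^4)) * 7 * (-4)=-14808220 / 6653973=-2.23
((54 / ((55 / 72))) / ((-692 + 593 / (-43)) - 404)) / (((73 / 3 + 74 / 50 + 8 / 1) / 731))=-76382190 / 55467709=-1.38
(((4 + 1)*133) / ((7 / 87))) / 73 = 8265 / 73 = 113.22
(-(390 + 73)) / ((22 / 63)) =-29169 / 22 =-1325.86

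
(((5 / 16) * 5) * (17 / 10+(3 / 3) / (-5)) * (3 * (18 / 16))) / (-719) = -2025 / 184064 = -0.01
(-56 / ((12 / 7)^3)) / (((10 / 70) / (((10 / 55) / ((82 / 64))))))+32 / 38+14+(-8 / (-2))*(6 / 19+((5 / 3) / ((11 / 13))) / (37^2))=1605603622 / 316735947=5.07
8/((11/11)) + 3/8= 67/8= 8.38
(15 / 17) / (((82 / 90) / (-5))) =-4.84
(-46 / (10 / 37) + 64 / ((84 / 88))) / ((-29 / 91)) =140803 / 435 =323.69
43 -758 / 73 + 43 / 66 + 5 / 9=488885 / 14454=33.82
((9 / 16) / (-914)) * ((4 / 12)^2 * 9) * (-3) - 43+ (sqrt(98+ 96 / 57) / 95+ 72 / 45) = -3027033 / 73120+ sqrt(35986) / 1805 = -41.29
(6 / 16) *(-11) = -33 / 8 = -4.12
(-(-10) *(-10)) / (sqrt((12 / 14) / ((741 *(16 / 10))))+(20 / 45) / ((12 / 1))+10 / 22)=-29989159200 / 146980411+17641800 *sqrt(8645) / 146980411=-192.88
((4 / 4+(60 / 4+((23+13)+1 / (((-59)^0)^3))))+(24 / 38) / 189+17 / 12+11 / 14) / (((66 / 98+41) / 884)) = 408910775 / 349182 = 1171.05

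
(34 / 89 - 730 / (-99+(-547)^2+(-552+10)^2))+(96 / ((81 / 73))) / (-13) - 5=-104406138340 / 9260395443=-11.27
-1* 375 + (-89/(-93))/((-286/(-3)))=-3324661/8866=-374.99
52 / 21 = 2.48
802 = 802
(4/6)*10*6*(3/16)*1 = 15/2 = 7.50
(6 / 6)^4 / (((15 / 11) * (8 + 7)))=11 / 225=0.05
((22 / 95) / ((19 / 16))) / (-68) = -88 / 30685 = -0.00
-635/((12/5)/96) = -25400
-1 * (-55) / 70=0.79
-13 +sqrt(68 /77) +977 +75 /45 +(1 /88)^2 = 966.61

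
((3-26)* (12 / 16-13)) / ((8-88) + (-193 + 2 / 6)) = -3381 / 3272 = -1.03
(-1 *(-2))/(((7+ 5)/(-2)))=-1/3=-0.33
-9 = -9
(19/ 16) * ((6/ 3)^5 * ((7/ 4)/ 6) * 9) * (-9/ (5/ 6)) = -10773/ 10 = -1077.30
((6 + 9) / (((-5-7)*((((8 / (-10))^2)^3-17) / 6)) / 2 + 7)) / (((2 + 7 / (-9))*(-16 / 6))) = -6328125 / 32639552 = -0.19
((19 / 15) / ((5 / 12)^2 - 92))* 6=-5472 / 66115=-0.08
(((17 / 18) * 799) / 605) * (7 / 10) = 95081 / 108900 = 0.87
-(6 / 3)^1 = -2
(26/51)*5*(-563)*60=-1463800/17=-86105.88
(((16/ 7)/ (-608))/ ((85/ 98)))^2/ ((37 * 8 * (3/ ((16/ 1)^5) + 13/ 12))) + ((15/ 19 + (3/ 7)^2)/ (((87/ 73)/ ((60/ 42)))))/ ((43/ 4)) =15263974314064138064/ 140666853194210794325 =0.11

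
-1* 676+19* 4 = -600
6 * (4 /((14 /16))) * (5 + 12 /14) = 7872 /49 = 160.65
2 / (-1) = -2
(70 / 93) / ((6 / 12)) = 140 / 93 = 1.51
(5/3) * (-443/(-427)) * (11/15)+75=293098/3843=76.27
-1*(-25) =25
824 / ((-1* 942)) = -412 / 471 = -0.87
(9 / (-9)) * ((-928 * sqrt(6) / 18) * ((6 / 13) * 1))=928 * sqrt(6) / 39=58.29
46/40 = 23/20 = 1.15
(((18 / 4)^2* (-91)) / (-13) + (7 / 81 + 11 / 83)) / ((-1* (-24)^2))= -3817829 / 15489792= -0.25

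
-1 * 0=0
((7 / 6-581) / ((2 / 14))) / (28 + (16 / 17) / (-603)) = -83214201 / 574024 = -144.97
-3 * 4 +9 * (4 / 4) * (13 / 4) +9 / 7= 519 / 28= 18.54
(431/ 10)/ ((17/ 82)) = 17671/ 85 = 207.89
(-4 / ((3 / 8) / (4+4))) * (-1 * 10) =2560 / 3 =853.33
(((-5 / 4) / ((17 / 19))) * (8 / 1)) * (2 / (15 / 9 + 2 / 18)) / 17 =-855 / 1156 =-0.74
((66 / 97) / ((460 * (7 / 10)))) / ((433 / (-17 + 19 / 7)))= -3300 / 47335127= -0.00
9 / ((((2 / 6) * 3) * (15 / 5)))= 3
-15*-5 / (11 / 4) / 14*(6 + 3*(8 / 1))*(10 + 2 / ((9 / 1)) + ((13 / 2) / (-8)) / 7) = 1273375 / 2156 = 590.62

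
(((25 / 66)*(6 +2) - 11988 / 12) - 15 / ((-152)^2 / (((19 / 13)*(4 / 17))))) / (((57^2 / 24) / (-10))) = 73.57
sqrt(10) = 3.16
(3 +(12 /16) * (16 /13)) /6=17 /26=0.65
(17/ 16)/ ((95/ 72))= 153/ 190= 0.81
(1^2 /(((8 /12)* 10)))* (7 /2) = 21 /40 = 0.52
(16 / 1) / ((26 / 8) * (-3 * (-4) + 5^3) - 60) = 64 / 1541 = 0.04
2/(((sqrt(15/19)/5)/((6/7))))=4 * sqrt(285)/7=9.65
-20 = -20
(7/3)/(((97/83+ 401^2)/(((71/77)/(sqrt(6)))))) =83*sqrt(6)/37220040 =0.00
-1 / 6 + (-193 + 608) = 2489 / 6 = 414.83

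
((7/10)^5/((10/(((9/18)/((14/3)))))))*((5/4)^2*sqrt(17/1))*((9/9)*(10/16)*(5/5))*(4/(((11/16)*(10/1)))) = 7203*sqrt(17)/7040000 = 0.00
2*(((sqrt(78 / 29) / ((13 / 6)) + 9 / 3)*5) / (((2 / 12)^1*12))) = 30*sqrt(2262) / 377 + 15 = 18.78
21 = 21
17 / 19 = 0.89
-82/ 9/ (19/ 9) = -82/ 19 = -4.32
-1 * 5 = -5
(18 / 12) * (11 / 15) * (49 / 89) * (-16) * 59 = -254408 / 445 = -571.70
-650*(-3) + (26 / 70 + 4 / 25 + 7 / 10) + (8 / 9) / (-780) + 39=244499791 / 122850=1990.23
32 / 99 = 0.32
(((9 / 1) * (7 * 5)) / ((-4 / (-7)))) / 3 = 735 / 4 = 183.75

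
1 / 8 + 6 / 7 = 55 / 56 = 0.98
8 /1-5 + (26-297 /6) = -41 /2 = -20.50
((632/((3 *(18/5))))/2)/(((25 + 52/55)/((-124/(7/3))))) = -59.93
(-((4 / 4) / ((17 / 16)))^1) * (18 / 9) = -32 / 17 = -1.88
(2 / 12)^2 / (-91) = -1 / 3276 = -0.00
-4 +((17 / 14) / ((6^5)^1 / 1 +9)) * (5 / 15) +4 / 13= -3.69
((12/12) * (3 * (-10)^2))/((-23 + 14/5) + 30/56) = -42000/2753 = -15.26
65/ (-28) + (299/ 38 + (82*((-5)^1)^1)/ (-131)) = 604701/ 69692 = 8.68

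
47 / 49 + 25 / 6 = 1507 / 294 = 5.13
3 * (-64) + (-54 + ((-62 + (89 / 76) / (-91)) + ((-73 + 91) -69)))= -2482933 / 6916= -359.01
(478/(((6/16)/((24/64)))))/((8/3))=179.25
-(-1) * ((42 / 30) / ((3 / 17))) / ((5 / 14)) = 1666 / 75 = 22.21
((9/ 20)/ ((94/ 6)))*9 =243/ 940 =0.26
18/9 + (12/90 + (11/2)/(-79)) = 4891/2370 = 2.06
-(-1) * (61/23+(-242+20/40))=-10987/46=-238.85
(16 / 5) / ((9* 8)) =2 / 45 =0.04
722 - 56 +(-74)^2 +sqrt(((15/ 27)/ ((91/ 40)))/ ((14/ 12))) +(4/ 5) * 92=20 * sqrt(39)/ 273 +31078/ 5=6216.06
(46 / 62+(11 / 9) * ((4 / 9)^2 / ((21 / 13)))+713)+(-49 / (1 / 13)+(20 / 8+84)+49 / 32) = 2504602291 / 15186528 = 164.92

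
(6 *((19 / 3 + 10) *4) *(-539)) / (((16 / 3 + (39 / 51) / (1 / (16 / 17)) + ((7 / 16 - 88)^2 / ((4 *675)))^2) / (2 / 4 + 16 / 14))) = -24588.59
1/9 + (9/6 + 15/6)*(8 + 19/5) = 2129/45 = 47.31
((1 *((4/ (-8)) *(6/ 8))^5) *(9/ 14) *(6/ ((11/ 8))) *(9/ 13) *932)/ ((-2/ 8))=13758417/ 256256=53.69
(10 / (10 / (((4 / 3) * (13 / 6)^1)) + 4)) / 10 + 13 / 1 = 1274 / 97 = 13.13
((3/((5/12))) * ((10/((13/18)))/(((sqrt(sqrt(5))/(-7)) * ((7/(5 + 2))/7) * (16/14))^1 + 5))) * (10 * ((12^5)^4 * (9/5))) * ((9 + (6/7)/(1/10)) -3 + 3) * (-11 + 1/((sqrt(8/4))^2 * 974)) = -2912912010001478274295483479324027676262400/10953648632759599 -13587927743447128976305462294222869626880 * 5^(1/4)/10953648632759599 -63383919502960368402591077757307846656 * sqrt(5)/10953648632759599 -1478342145841641245541482863144206336 * 5^(3/4)/54768243163797995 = -267798750801504689755384100.00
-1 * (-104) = 104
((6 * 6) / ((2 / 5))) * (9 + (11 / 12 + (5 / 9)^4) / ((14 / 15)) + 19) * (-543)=-1421345.20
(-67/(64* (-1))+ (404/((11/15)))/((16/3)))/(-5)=-73457/3520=-20.87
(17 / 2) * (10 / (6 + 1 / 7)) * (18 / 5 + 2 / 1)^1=3332 / 43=77.49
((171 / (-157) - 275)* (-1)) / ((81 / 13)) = 563498 / 12717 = 44.31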